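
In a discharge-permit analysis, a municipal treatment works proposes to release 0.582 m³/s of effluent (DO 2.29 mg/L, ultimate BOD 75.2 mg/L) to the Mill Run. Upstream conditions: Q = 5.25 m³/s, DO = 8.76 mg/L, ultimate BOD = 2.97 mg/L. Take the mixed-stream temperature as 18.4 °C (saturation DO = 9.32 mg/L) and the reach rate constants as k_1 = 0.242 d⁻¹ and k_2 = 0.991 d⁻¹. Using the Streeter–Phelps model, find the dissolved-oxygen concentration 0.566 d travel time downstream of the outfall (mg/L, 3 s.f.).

Mixed DO = (5.25×8.76 + 0.582×2.29)/(5.25+0.582) = 47.32/5.832 = 8.114 mg/L.
Mixed L₀ = (5.25×2.97 + 0.582×75.2)/(5.832) = 59.36/5.832 = 10.18 mg/L.
Initial deficit D₀ = C_s − DO₀ = 9.32 − 8.114 = 1.206 mg/L.
D(0.566) = [0.242×10.18/(0.991−0.242)](e^(−0.242×0.566) − e^(−0.991×0.566)) + 1.206 e^(−0.991×0.566)
= 3.289 × (0.8720 − 0.5707) + 1.206 × 0.5707 = 1.679 mg/L.
DO = 9.32 − 1.679 = 7.641 mg/L.

DO ≈ 7.64 mg/L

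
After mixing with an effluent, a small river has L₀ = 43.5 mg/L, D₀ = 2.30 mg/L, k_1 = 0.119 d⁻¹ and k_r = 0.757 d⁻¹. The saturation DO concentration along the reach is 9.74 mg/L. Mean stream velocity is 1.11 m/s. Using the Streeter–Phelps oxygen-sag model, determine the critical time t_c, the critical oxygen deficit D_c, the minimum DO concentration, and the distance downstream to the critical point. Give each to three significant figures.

t_c ≈ 2.38 d; D_c ≈ 5.15 mg/L; min DO ≈ 4.59 mg/L; x_c ≈ 228 km

At the critical point dD/dt = 0, so k_1 L₀ e^(−k_1 t) = k_r D. Substituting D(t) from the Streeter–Phelps equation and solving for t gives
t_c = ln[(k_r/k_1)(1 − D₀(k_r−k_1)/(k_1 L₀))] / (k_r−k_1).
Here k_r−k_1 = 0.6380 d⁻¹ and 1 − D₀(k_r−k_1)/(k_1 L₀) = 1 − 2.30×0.6380/(0.119×43.5) = 0.7165, so
t_c = ln(6.361 × 0.7165) / 0.6380 = 1.517 / 0.6380 = 2.378 d.
L(t_c) = L₀ e^(−k_1 t_c) = 43.5 × 0.7536 = 32.78 mg/L, and at the critical point k_r D_c = k_1 L, so D_c = (0.119/0.757) × 32.78 = 5.153 mg/L.
Minimum DO = C_s − D_c = 9.74 − 5.153 = 4.587 mg/L.
x_c = v t_c = 1.11 m/s × 2.378 d × 86400 s/d = 228000 m ≈ 228 km.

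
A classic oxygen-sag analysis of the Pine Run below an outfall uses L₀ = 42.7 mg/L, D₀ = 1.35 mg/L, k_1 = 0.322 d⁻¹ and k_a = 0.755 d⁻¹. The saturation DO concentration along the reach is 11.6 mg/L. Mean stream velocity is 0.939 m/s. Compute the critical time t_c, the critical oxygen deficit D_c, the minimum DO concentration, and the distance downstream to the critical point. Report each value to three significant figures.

t_c ≈ 1.87 d; D_c ≈ 9.98 mg/L; min DO ≈ 1.62 mg/L; x_c ≈ 152 km

t_c = [1/(k_a−k_1)] ln[(k_a/k_1)(1 − D₀(k_a−k_1)/(k_1 L₀))]
= [1/(0.755−0.322)] ln[(0.755/0.322)(1 − 1.35×0.4330/(0.322×42.7))]
= (1/0.4330) ln[2.345 × 0.9575] = 2.309 × ln(2.245) = 2.309 × 0.8087 = 1.868 d.
D_c = (k_1/k_a) L₀ e^(−k_1 t_c) = (0.322/0.755) × 42.7 × e^(−0.322×1.868) = 0.4265 × 42.7 × 0.5480 = 9.980 mg/L.
Minimum DO = C_s − D_c = 11.6 − 9.980 = 1.620 mg/L.
x_c = v t_c = 0.939 m/s × 1.868 d × 86400 s/d = 151500 m ≈ 152 km.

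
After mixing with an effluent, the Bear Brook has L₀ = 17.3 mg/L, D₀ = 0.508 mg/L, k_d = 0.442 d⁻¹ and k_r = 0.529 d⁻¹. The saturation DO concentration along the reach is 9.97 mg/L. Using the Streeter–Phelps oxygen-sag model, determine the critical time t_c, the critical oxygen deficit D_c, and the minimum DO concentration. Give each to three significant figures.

t_c ≈ 2.00 d; D_c ≈ 5.98 mg/L; min DO ≈ 3.99 mg/L

At the critical point dD/dt = 0, so k_d L₀ e^(−k_d t) = k_r D. Substituting D(t) from the Streeter–Phelps equation and solving for t gives
t_c = ln[(k_r/k_d)(1 − D₀(k_r−k_d)/(k_d L₀))] / (k_r−k_d).
Here k_r−k_d = 0.08700 d⁻¹ and 1 − D₀(k_r−k_d)/(k_d L₀) = 1 − 0.508×0.08700/(0.442×17.3) = 0.9942, so
t_c = ln(1.197 × 0.9942) / 0.08700 = 0.1739 / 0.08700 = 1.999 d.
D_c = (k_d/k_r) L₀ e^(−k_d t_c) = (0.442/0.529) × 17.3 × e^(−0.442×1.999) = 0.8355 × 17.3 × 0.4134 = 5.975 mg/L.
Minimum DO = C_s − D_c = 9.97 − 5.975 = 3.995 mg/L.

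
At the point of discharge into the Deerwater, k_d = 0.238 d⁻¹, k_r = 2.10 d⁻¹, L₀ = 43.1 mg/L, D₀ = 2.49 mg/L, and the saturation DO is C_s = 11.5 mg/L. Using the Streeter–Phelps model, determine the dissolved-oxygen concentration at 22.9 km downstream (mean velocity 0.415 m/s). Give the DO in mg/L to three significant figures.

DO ≈ 7.56 mg/L

Travel time t = x/v = 22.9 km / (0.415 m/s) = 22900 m / 0.415 m/s = 55180 s = 0.6387 d.
k_d L₀/(k_r−k_d) = 0.238×43.1/(2.10−0.238) = 10.26/1.862 = 5.509 mg/L.
e^(−k_d t) = e^(−0.238×0.6387) = 0.8590; e^(−k_r t) = e^(−2.10×0.6387) = 0.2615.
D = 5.509 × (0.8590 − 0.2615) + 2.49 × 0.2615 = 3.291 + 0.6512 = 3.943 mg/L.
DO = C_s − D = 11.5 − 3.943 = 7.557 mg/L.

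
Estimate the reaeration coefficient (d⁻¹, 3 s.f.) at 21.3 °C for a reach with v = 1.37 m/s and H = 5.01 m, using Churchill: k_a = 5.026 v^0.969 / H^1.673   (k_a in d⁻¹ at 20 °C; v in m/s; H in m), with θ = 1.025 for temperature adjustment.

k_a(20) = 5.026 × 1.37^0.969 / 5.01^1.673 = 5.026 × 1.357 / 14.82 = 0.4601 d⁻¹.
k_a(21.3) = 0.4601 × 1.025^(21.3−20) = 0.4601 × 1.033 = 0.4751 d⁻¹.

k_a ≈ 0.475 d⁻¹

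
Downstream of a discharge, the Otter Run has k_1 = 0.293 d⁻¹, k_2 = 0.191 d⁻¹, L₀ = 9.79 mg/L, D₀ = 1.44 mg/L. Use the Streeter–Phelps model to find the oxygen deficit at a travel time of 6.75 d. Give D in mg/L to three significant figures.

k_1 L₀/(k_2−k_1) = 0.293×9.79/(0.191−0.293) = 2.868/-0.1020 = -28.12 mg/L.
e^(−k_1 t) = e^(−0.293×6.750) = 0.1384; e^(−k_2 t) = e^(−0.191×6.750) = 0.2755.
D = -28.12 × (0.1384 − 0.2755) + 1.44 × 0.2755 = 3.855 + 0.3967 = 4.252 mg/L.

D ≈ 4.25 mg/L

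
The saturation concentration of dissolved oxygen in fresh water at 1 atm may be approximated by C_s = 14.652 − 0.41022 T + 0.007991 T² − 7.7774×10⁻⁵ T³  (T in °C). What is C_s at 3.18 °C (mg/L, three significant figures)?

C_s ≈ 13.4 mg/L

C_s = 14.652 − 0.41022×3.18 + 0.007991×3.18² − 7.7774×10⁻⁵×3.18³ = 13.43 mg/L.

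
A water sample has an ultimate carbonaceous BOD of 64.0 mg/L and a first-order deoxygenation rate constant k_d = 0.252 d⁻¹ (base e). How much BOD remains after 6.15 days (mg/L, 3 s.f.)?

L ≈ 13.6 mg/L

L_t = L₀ e^(−k_d t) = 64.0 × e^(−0.252×6.15) = 64.0 × 0.2123 = 13.59 mg/L.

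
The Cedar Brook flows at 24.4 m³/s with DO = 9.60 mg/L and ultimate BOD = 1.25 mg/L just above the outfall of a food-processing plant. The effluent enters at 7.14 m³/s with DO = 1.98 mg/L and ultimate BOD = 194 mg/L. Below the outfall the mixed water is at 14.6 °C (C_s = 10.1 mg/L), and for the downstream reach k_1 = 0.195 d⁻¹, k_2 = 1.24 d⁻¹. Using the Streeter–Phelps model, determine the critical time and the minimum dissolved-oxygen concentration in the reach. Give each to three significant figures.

t_c ≈ 1.47 d; minimum DO ≈ 4.81 mg/L

Mixed DO = (24.4×9.60 + 7.14×1.98)/(24.4+7.14) = 248.4/31.54 = 7.875 mg/L.
Mixed L₀ = (24.4×1.25 + 7.14×194)/(31.54) = 1416/31.54 = 44.88 mg/L.
Initial deficit D₀ = C_s − DO₀ = 10.1 − 7.875 = 2.225 mg/L.
t_c = (1/1.045) ln[(1.24/0.195)(1 − 2.225×1.045/(0.195×44.88))] = 0.9569 × ln(4.670) = 1.475 d.
D_c = (0.195/1.24) × 44.88 × e^(−0.195×1.475) = 0.1573 × 44.88 × 0.7501 = 5.294 mg/L.
Minimum DO = 10.1 − 5.294 = 4.806 mg/L.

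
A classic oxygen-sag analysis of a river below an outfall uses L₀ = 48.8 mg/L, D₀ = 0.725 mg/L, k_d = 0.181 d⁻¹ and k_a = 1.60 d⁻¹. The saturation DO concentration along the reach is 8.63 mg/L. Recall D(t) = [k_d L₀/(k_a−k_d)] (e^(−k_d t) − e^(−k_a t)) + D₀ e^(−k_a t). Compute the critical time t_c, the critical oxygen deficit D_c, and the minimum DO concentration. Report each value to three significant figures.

t_c ≈ 1.45 d; D_c ≈ 4.25 mg/L; min DO ≈ 4.38 mg/L

t_c = [1/(k_a−k_d)] ln[(k_a/k_d)(1 − D₀(k_a−k_d)/(k_d L₀))]
= [1/(1.60−0.181)] ln[(1.60/0.181)(1 − 0.725×1.419/(0.181×48.8))]
= (1/1.419) ln[8.840 × 0.8835] = 0.7047 × ln(7.810) = 0.7047 × 2.055 = 1.449 d.
D_c = (k_d/k_a) L₀ e^(−k_d t_c) = (0.181/1.60) × 48.8 × e^(−0.181×1.449) = 0.1131 × 48.8 × 0.7694 = 4.247 mg/L.
Minimum DO = C_s − D_c = 8.63 − 4.247 = 4.383 mg/L.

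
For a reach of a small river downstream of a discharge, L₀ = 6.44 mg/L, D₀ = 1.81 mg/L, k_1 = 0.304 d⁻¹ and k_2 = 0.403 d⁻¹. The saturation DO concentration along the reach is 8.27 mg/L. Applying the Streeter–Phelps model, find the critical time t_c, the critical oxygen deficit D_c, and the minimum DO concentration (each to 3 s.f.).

t_c ≈ 1.88 d; D_c ≈ 2.74 mg/L; min DO ≈ 5.53 mg/L

With k_2/k_1 = 1.326 and 1 − D₀(k_2−k_1)/(k_1 L₀) = 0.9085,
t_c = ln(1.326 × 0.9085) / (0.403 − 0.304) = ln(1.204) / 0.09900 = 0.1859/0.09900 = 1.878 d.
L(t_c) = L₀ e^(−k_1 t_c) = 6.44 × 0.5650 = 3.639 mg/L, and at the critical point k_2 D_c = k_1 L, so D_c = (0.304/0.403) × 3.639 = 2.745 mg/L.
Minimum DO = C_s − D_c = 8.27 − 2.745 = 5.525 mg/L.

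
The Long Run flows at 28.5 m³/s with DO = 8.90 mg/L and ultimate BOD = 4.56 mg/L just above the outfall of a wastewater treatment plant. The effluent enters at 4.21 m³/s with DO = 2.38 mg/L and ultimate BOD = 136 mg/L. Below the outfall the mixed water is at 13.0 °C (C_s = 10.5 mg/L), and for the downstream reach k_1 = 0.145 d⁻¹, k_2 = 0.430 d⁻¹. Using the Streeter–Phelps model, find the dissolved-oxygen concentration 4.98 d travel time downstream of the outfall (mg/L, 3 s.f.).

DO ≈ 6.19 mg/L

Mixed DO = (28.5×8.90 + 4.21×2.38)/(28.5+4.21) = 263.7/32.71 = 8.061 mg/L.
Mixed L₀ = (28.5×4.56 + 4.21×136)/(32.71) = 702.5/32.71 = 21.48 mg/L.
Initial deficit D₀ = C_s − DO₀ = 10.5 − 8.061 = 2.439 mg/L.
D(4.98) = [0.145×21.48/(0.430−0.145)](e^(−0.145×4.98) − e^(−0.430×4.98)) + 2.439 e^(−0.430×4.98)
= 10.93 × (0.4857 − 0.1175) + 2.439 × 0.1175 = 4.310 mg/L.
DO = 10.5 − 4.310 = 6.190 mg/L.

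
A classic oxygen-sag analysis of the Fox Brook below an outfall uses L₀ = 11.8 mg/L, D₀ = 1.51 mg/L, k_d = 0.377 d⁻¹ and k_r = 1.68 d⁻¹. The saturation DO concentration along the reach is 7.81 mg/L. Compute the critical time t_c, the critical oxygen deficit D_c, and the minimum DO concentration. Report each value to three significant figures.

t_c = [1/(k_r−k_d)] ln[(k_r/k_d)(1 − D₀(k_r−k_d)/(k_d L₀))]
= [1/(1.68−0.377)] ln[(1.68/0.377)(1 − 1.51×1.303/(0.377×11.8))]
= (1/1.303) ln[4.456 × 0.5577] = 0.7675 × ln(2.485) = 0.7675 × 0.9104 = 0.6987 d.
D_c = (k_d/k_r) L₀ e^(−k_d t_c) = (0.377/1.68) × 11.8 × e^(−0.377×0.6987) = 0.2244 × 11.8 × 0.7684 = 2.035 mg/L.
Minimum DO = C_s − D_c = 7.81 − 2.035 = 5.775 mg/L.

t_c ≈ 0.699 d; D_c ≈ 2.03 mg/L; min DO ≈ 5.78 mg/L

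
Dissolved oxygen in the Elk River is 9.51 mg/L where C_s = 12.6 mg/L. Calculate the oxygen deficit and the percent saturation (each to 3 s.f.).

D = C_s − C = 12.6 − 9.51 = 3.09 mg/L.
% saturation = 9.51/12.6 × 100 = 75.5 %.

D ≈ 3.09 mg/L; 75.5 % saturation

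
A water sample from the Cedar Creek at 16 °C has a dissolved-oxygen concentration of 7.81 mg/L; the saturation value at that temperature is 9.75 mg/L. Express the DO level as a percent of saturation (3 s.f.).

% saturation = C/C_s × 100 = 7.81/9.75 × 100 = 80.1 %.

80.1 % saturation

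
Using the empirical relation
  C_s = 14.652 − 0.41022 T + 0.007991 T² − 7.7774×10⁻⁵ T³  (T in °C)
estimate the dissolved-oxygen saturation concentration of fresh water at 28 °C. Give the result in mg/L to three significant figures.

C_s ≈ 7.72 mg/L

C_s = 14.652 − 0.41022×28 + 0.007991×28² − 7.7774×10⁻⁵×28³ = 7.723 mg/L.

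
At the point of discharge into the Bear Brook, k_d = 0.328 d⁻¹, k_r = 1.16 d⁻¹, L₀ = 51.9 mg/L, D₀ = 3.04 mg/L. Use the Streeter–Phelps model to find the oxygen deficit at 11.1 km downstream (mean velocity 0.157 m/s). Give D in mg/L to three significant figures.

Travel time t = x/v = 11.1 km / (0.157 m/s) = 11100 m / 0.157 m/s = 70700 s = 0.8183 d.
k_d L₀/(k_r−k_d) = 0.328×51.9/(1.16−0.328) = 17.02/0.8320 = 20.46 mg/L.
e^(−k_d t) = e^(−0.328×0.8183) = 0.7646; e^(−k_r t) = e^(−1.16×0.8183) = 0.3870.
D = 20.46 × (0.7646 − 0.3870) + 3.04 × 0.3870 = 7.725 + 1.177 = 8.902 mg/L.

D ≈ 8.90 mg/L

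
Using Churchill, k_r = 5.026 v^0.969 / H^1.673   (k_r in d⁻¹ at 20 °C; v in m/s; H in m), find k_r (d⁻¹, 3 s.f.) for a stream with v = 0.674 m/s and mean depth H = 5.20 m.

k_r ≈ 0.217 d⁻¹

k_r = 5.026 × 0.674^0.969 / 5.20^1.673 = 5.026 × 0.6823 / 15.77 = 0.2174 d⁻¹.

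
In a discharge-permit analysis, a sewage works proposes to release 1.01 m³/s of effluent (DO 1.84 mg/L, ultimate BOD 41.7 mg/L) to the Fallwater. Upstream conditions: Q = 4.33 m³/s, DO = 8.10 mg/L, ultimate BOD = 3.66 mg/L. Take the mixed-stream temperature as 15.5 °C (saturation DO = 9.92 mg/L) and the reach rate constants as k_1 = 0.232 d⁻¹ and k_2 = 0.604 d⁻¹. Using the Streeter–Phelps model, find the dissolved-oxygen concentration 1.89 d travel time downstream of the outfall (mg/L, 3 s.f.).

DO ≈ 6.76 mg/L

Mixed DO = (4.33×8.10 + 1.01×1.84)/(4.33+1.01) = 36.93/5.340 = 6.916 mg/L.
Mixed L₀ = (4.33×3.66 + 1.01×41.7)/(5.340) = 57.96/5.340 = 10.85 mg/L.
Initial deficit D₀ = C_s − DO₀ = 9.92 − 6.916 = 3.004 mg/L.
D(1.89) = [0.232×10.85/(0.604−0.232)](e^(−0.232×1.89) − e^(−0.604×1.89)) + 3.004 e^(−0.604×1.89)
= 6.770 × (0.6450 − 0.3193) + 3.004 × 0.3193 = 3.164 mg/L.
DO = 9.92 − 3.164 = 6.756 mg/L.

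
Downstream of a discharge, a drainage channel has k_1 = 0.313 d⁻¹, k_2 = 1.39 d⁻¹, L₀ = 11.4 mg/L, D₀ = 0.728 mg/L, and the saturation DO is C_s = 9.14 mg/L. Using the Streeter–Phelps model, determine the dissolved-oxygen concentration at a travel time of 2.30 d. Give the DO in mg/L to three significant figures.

DO ≈ 7.63 mg/L

k_1 L₀/(k_2−k_1) = 0.313×11.4/(1.39−0.313) = 3.568/1.077 = 3.313 mg/L.
e^(−k_1 t) = e^(−0.313×2.300) = 0.4868; e^(−k_2 t) = e^(−1.39×2.300) = 0.04088.
D = 3.313 × (0.4868 − 0.04088) + 0.728 × 0.04088 = 1.477 + 0.02976 = 1.507 mg/L.
DO = C_s − D = 9.14 − 1.507 = 7.633 mg/L.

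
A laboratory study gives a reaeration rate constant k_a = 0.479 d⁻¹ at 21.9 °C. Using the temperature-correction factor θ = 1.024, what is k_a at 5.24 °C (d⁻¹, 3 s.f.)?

k_a ≈ 0.323 d⁻¹

k_a(T₂) = k_a(T₁) · θ^(T₂−T₁) = 0.479 × 1.024^(5.24−21.9)
= 0.479 × 1.024^-16.7 = 0.479 × 0.6736 = 0.3227 d⁻¹.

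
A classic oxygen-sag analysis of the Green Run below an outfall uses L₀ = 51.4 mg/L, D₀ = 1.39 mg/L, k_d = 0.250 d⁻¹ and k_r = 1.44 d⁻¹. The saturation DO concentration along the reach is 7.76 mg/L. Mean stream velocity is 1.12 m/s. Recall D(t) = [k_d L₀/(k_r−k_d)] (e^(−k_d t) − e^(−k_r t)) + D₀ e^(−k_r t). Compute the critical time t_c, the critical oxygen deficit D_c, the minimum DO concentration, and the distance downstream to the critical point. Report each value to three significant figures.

t_c = [1/(k_r−k_d)] ln[(k_r/k_d)(1 − D₀(k_r−k_d)/(k_d L₀))]
= [1/(1.44−0.250)] ln[(1.44/0.250)(1 − 1.39×1.190/(0.250×51.4))]
= (1/1.190) ln[5.760 × 0.8713] = 0.8403 × ln(5.019) = 0.8403 × 1.613 = 1.356 d.
D_c = (k_d/k_r) L₀ e^(−k_d t_c) = (0.250/1.44) × 51.4 × e^(−0.250×1.356) = 0.1736 × 51.4 × 0.7126 = 6.359 mg/L.
Minimum DO = C_s − D_c = 7.76 − 6.359 = 1.401 mg/L.
x_c = v t_c = 1.12 m/s × 1.356 d × 86400 s/d = 131200 m ≈ 131 km.

t_c ≈ 1.36 d; D_c ≈ 6.36 mg/L; min DO ≈ 1.40 mg/L; x_c ≈ 131 km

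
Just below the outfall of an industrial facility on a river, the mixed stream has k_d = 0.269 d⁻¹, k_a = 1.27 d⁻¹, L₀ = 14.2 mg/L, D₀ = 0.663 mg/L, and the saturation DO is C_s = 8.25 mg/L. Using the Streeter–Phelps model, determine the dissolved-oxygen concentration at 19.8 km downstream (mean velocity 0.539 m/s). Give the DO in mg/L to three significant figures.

Travel time t = x/v = 19.8 km / (0.539 m/s) = 19800 m / 0.539 m/s = 36730 s = 0.4252 d.
k_d L₀/(k_a−k_d) = 0.269×14.2/(1.27−0.269) = 3.820/1.001 = 3.816 mg/L.
e^(−k_d t) = e^(−0.269×0.4252) = 0.8919; e^(−k_a t) = e^(−1.27×0.4252) = 0.5828.
D = 3.816 × (0.8919 − 0.5828) + 0.663 × 0.5828 = 1.180 + 0.3864 = 1.566 mg/L.
DO = C_s − D = 8.25 − 1.566 = 6.684 mg/L.

DO ≈ 6.68 mg/L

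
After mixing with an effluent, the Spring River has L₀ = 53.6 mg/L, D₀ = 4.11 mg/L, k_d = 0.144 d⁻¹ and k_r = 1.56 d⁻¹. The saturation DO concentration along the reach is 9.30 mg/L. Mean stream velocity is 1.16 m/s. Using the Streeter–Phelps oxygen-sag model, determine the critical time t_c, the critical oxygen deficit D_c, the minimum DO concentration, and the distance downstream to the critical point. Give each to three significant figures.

t_c = [1/(k_r−k_d)] ln[(k_r/k_d)(1 − D₀(k_r−k_d)/(k_d L₀))]
= [1/(1.56−0.144)] ln[(1.56/0.144)(1 − 4.11×1.416/(0.144×53.6))]
= (1/1.416) ln[10.83 × 0.2460] = 0.7062 × ln(2.665) = 0.7062 × 0.9802 = 0.6922 d.
D_c = (k_d/k_r) L₀ e^(−k_d t_c) = (0.144/1.56) × 53.6 × e^(−0.144×0.6922) = 0.09231 × 53.6 × 0.9051 = 4.478 mg/L.
Minimum DO = C_s − D_c = 9.30 − 4.478 = 4.822 mg/L.
x_c = v t_c = 1.16 m/s × 0.6922 d × 86400 s/d = 69380 m ≈ 69.4 km.

t_c ≈ 0.692 d; D_c ≈ 4.48 mg/L; min DO ≈ 4.82 mg/L; x_c ≈ 69.4 km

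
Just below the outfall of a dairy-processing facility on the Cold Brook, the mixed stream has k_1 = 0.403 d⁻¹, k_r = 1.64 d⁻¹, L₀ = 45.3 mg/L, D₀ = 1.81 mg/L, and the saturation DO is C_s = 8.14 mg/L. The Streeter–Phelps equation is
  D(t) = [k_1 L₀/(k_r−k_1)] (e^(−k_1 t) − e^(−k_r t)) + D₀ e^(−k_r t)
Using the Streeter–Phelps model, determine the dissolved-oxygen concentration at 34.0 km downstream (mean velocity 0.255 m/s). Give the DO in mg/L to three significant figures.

Travel time t = x/v = 34.0 km / (0.255 m/s) = 34000 m / 0.255 m/s = 133300 s = 1.543 d.
k_1 L₀/(k_r−k_1) = 0.403×45.3/(1.64−0.403) = 18.26/1.237 = 14.76 mg/L.
e^(−k_1 t) = e^(−0.403×1.543) = 0.5369; e^(−k_r t) = e^(−1.64×1.543) = 0.07959.
D = 14.76 × (0.5369 − 0.07959) + 1.81 × 0.07959 = 6.749 + 0.1441 = 6.893 mg/L.
DO = C_s − D = 8.14 − 6.893 = 1.247 mg/L.

DO ≈ 1.25 mg/L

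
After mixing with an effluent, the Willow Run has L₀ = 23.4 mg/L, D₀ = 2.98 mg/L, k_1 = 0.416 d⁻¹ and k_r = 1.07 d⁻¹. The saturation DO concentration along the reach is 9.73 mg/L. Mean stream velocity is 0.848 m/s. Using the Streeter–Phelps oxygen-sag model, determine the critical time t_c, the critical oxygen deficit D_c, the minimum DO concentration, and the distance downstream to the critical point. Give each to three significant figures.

With k_r/k_1 = 2.572 and 1 − D₀(k_r−k_1)/(k_1 L₀) = 0.7998,
t_c = ln(2.572 × 0.7998) / (1.07 − 0.416) = ln(2.057) / 0.6540 = 0.7213/0.6540 = 1.103 d.
L(t_c) = L₀ e^(−k_1 t_c) = 23.4 × 0.6320 = 14.79 mg/L, and at the critical point k_r D_c = k_1 L, so D_c = (0.416/1.07) × 14.79 = 5.750 mg/L.
Minimum DO = C_s − D_c = 9.73 − 5.750 = 3.980 mg/L.
x_c = v t_c = 0.848 m/s × 1.103 d × 86400 s/d = 80810 m ≈ 80.8 km.

t_c ≈ 1.10 d; D_c ≈ 5.75 mg/L; min DO ≈ 3.98 mg/L; x_c ≈ 80.8 km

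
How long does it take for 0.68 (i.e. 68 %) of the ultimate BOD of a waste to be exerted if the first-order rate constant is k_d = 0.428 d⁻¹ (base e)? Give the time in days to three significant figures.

y/L₀ = 1 − e^(−k_d t) = 0.68 ⇒ e^(−k_d t) = 0.320
t = −ln(0.320) / 0.428 = 1.139 / 0.428 = 2.662 d.

t ≈ 2.66 d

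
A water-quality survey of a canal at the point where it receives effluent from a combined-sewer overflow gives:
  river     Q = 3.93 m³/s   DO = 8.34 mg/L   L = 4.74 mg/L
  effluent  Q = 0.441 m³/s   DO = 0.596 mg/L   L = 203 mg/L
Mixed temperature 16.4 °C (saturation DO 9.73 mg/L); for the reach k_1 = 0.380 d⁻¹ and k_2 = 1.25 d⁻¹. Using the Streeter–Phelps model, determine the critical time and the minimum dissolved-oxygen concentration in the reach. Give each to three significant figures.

Mixed DO = (3.93×8.34 + 0.441×0.596)/(3.93+0.441) = 33.04/4.371 = 7.559 mg/L.
Mixed L₀ = (3.93×4.74 + 0.441×203)/(4.371) = 108.2/4.371 = 24.74 mg/L.
Initial deficit D₀ = C_s − DO₀ = 9.73 − 7.559 = 2.171 mg/L.
t_c = (1/0.8700) ln[(1.25/0.380)(1 − 2.171×0.8700/(0.380×24.74))] = 1.149 × ln(2.629) = 1.111 d.
D_c = (0.380/1.25) × 24.74 × e^(−0.380×1.111) = 0.3040 × 24.74 × 0.6557 = 4.932 mg/L.
Minimum DO = 9.73 − 4.932 = 4.798 mg/L.

t_c ≈ 1.11 d; minimum DO ≈ 4.80 mg/L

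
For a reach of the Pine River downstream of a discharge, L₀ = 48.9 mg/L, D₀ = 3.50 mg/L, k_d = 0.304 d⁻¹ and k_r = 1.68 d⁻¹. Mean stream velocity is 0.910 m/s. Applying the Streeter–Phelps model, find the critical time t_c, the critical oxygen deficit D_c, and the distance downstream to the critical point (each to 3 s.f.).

t_c ≈ 0.958 d; D_c ≈ 6.61 mg/L; x_c ≈ 75.3 km

t_c = [1/(k_r−k_d)] ln[(k_r/k_d)(1 − D₀(k_r−k_d)/(k_d L₀))]
= [1/(1.68−0.304)] ln[(1.68/0.304)(1 − 3.50×1.376/(0.304×48.9))]
= (1/1.376) ln[5.526 × 0.6760] = 0.7267 × ln(3.736) = 0.7267 × 1.318 = 0.9579 d.
L(t_c) = L₀ e^(−k_d t_c) = 48.9 × 0.7474 = 36.55 mg/L, and at the critical point k_r D_c = k_d L, so D_c = (0.304/1.68) × 36.55 = 6.613 mg/L.
x_c = v t_c = 0.910 m/s × 0.9579 d × 86400 s/d = 75310 m ≈ 75.3 km.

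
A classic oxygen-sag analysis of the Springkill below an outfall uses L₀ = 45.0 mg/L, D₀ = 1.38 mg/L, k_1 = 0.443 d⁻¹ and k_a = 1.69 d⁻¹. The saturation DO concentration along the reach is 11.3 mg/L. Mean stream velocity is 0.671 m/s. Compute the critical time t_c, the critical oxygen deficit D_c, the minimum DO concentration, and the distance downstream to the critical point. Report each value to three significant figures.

t_c ≈ 1.00 d; D_c ≈ 7.57 mg/L; min DO ≈ 3.73 mg/L; x_c ≈ 58.1 km

At the critical point dD/dt = 0, so k_1 L₀ e^(−k_1 t) = k_a D. Substituting D(t) from the Streeter–Phelps equation and solving for t gives
t_c = ln[(k_a/k_1)(1 − D₀(k_a−k_1)/(k_1 L₀))] / (k_a−k_1).
Here k_a−k_1 = 1.247 d⁻¹ and 1 − D₀(k_a−k_1)/(k_1 L₀) = 1 − 1.38×1.247/(0.443×45.0) = 0.9137, so
t_c = ln(3.815 × 0.9137) / 1.247 = 1.249 / 1.247 = 1.001 d.
D_c = (k_1/k_a) L₀ e^(−k_1 t_c) = (0.443/1.69) × 45.0 × e^(−0.443×1.001) = 0.2621 × 45.0 × 0.6417 = 7.570 mg/L.
Minimum DO = C_s − D_c = 11.3 − 7.570 = 3.730 mg/L.
x_c = v t_c = 0.671 m/s × 1.001 d × 86400 s/d = 58050 m ≈ 58.1 km.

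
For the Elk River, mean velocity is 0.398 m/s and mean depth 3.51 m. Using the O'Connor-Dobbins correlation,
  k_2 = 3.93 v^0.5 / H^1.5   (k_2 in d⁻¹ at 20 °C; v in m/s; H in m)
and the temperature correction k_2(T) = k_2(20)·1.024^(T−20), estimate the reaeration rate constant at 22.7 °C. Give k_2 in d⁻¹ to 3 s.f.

k_2(20) = 3.93 × 0.398^0.5 / 3.51^1.5 = 3.93 × 0.6309 / 6.576 = 0.3770 d⁻¹.
k_2(22.7) = 0.3770 × 1.024^(22.7−20) = 0.3770 × 1.066 = 0.4020 d⁻¹.

k_2 ≈ 0.402 d⁻¹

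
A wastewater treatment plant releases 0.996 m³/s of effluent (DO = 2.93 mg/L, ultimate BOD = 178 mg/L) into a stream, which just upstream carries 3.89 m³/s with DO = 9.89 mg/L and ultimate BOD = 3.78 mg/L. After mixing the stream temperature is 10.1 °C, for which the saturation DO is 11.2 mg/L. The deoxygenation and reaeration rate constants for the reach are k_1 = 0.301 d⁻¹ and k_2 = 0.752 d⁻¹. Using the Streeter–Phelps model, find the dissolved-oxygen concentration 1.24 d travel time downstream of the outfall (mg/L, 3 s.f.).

DO ≈ 2.39 mg/L

Mixed DO = (3.89×9.89 + 0.996×2.93)/(3.89+0.996) = 41.39/4.886 = 8.471 mg/L.
Mixed L₀ = (3.89×3.78 + 0.996×178)/(4.886) = 192.0/4.886 = 39.29 mg/L.
Initial deficit D₀ = C_s − DO₀ = 11.2 − 8.471 = 2.729 mg/L.
D(1.24) = [0.301×39.29/(0.752−0.301)](e^(−0.301×1.24) − e^(−0.752×1.24)) + 2.729 e^(−0.752×1.24)
= 26.23 × (0.6885 − 0.3936) + 2.729 × 0.3936 = 8.808 mg/L.
DO = 11.2 − 8.808 = 2.392 mg/L.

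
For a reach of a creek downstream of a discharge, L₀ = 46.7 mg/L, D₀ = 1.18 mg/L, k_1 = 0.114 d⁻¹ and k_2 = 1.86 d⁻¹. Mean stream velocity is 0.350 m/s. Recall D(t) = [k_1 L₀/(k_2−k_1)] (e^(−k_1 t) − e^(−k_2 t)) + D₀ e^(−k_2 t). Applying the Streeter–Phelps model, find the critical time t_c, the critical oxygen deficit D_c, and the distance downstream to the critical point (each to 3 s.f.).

At the critical point dD/dt = 0, so k_1 L₀ e^(−k_1 t) = k_2 D. Substituting D(t) from the Streeter–Phelps equation and solving for t gives
t_c = ln[(k_2/k_1)(1 − D₀(k_2−k_1)/(k_1 L₀))] / (k_2−k_1).
Here k_2−k_1 = 1.746 d⁻¹ and 1 − D₀(k_2−k_1)/(k_1 L₀) = 1 − 1.18×1.746/(0.114×46.7) = 0.6130, so
t_c = ln(16.32 × 0.6130) / 1.746 = 2.303 / 1.746 = 1.319 d.
D_c = (k_1/k_2) L₀ e^(−k_1 t_c) = (0.114/1.86) × 46.7 × e^(−0.114×1.319) = 0.06129 × 46.7 × 0.8604 = 2.463 mg/L.
x_c = v t_c = 0.350 m/s × 1.319 d × 86400 s/d = 39880 m ≈ 39.9 km.

t_c ≈ 1.32 d; D_c ≈ 2.46 mg/L; x_c ≈ 39.9 km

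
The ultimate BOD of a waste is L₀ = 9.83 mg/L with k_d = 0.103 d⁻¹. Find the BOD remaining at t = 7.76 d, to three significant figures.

L ≈ 4.42 mg/L

L_t = L₀ e^(−k_d t) = 9.83 × e^(−0.103×7.76) = 9.83 × 0.4497 = 4.420 mg/L.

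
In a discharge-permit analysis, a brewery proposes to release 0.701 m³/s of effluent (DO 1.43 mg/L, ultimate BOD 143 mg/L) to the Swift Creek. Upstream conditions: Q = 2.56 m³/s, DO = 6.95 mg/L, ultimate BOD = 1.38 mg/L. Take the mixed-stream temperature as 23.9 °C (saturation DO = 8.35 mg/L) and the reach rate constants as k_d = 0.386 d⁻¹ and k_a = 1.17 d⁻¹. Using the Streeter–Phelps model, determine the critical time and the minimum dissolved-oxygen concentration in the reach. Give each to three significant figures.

Mixed DO = (2.56×6.95 + 0.701×1.43)/(2.56+0.701) = 18.79/3.261 = 5.763 mg/L.
Mixed L₀ = (2.56×1.38 + 0.701×143)/(3.261) = 103.8/3.261 = 31.82 mg/L.
Initial deficit D₀ = C_s − DO₀ = 8.35 − 5.763 = 2.587 mg/L.
t_c = (1/0.7840) ln[(1.17/0.386)(1 − 2.587×0.7840/(0.386×31.82))] = 1.276 × ln(2.531) = 1.184 d.
D_c = (0.386/1.17) × 31.82 × e^(−0.386×1.184) = 0.3299 × 31.82 × 0.6331 = 6.647 mg/L.
Minimum DO = 8.35 − 6.647 = 1.703 mg/L.

t_c ≈ 1.18 d; minimum DO ≈ 1.70 mg/L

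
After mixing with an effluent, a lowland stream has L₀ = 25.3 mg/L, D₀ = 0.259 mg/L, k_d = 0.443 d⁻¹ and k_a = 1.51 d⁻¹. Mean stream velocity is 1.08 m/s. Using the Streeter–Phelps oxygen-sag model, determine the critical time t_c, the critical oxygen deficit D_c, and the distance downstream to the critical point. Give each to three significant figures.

t_c ≈ 1.13 d; D_c ≈ 4.51 mg/L; x_c ≈ 105 km

t_c = [1/(k_a−k_d)] ln[(k_a/k_d)(1 − D₀(k_a−k_d)/(k_d L₀))]
= [1/(1.51−0.443)] ln[(1.51/0.443)(1 − 0.259×1.067/(0.443×25.3))]
= (1/1.067) ln[3.409 × 0.9753] = 0.9372 × ln(3.325) = 0.9372 × 1.201 = 1.126 d.
D_c = (k_d/k_a) L₀ e^(−k_d t_c) = (0.443/1.51) × 25.3 × e^(−0.443×1.126) = 0.2934 × 25.3 × 0.6073 = 4.507 mg/L.
x_c = v t_c = 1.08 m/s × 1.126 d × 86400 s/d = 105100 m ≈ 105 km.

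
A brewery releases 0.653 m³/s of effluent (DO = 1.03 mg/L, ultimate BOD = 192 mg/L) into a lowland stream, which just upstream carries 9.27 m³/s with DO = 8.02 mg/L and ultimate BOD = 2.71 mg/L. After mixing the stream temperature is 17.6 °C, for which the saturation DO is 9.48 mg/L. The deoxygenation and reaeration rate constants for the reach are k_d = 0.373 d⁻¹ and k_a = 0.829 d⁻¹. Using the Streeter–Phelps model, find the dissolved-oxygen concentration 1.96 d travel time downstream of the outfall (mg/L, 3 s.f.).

Mixed DO = (9.27×8.02 + 0.653×1.03)/(9.27+0.653) = 75.02/9.923 = 7.560 mg/L.
Mixed L₀ = (9.27×2.71 + 0.653×192)/(9.923) = 150.5/9.923 = 15.17 mg/L.
Initial deficit D₀ = C_s − DO₀ = 9.48 − 7.560 = 1.920 mg/L.
D(1.96) = [0.373×15.17/(0.829−0.373)](e^(−0.373×1.96) − e^(−0.829×1.96)) + 1.920 e^(−0.829×1.96)
= 12.41 × (0.4814 − 0.1969) + 1.920 × 0.1969 = 3.907 mg/L.
DO = 9.48 − 3.907 = 5.573 mg/L.

DO ≈ 5.57 mg/L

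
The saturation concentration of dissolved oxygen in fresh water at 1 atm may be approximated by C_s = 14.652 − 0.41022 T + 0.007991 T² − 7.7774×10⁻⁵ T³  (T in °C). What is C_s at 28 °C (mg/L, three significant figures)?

C_s ≈ 7.72 mg/L

C_s = 14.652 − 0.41022×28 + 0.007991×28² − 7.7774×10⁻⁵×28³ = 7.723 mg/L.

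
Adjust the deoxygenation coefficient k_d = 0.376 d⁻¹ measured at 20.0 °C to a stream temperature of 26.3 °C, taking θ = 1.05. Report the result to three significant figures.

k_d ≈ 0.511 d⁻¹

k_d(T₂) = k_d(T₁) · θ^(T₂−T₁) = 0.376 × 1.05^(26.3−20.0)
= 0.376 × 1.05^6.30 = 0.376 × 1.360 = 0.5113 d⁻¹.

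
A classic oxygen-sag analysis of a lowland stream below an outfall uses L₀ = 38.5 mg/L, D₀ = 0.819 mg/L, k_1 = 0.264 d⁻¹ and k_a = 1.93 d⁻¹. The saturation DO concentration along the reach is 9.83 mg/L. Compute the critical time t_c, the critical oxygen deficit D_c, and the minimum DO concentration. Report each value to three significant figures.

t_c = [1/(k_a−k_1)] ln[(k_a/k_1)(1 − D₀(k_a−k_1)/(k_1 L₀))]
= [1/(1.93−0.264)] ln[(1.93/0.264)(1 − 0.819×1.666/(0.264×38.5))]
= (1/1.666) ln[7.311 × 0.8658] = 0.6002 × ln(6.329) = 0.6002 × 1.845 = 1.108 d.
D_c = (k_1/k_a) L₀ e^(−k_1 t_c) = (0.264/1.93) × 38.5 × e^(−0.264×1.108) = 0.1368 × 38.5 × 0.7465 = 3.931 mg/L.
Minimum DO = C_s − D_c = 9.83 − 3.931 = 5.899 mg/L.

t_c ≈ 1.11 d; D_c ≈ 3.93 mg/L; min DO ≈ 5.90 mg/L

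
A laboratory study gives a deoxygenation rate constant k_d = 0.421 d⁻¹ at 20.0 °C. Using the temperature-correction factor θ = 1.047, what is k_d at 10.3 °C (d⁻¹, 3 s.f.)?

k_d ≈ 0.270 d⁻¹

k_d(T₂) = k_d(T₁) · θ^(T₂−T₁) = 0.421 × 1.047^(10.3−20.0)
= 0.421 × 1.047^-9.70 = 0.421 × 0.6405 = 0.2696 d⁻¹.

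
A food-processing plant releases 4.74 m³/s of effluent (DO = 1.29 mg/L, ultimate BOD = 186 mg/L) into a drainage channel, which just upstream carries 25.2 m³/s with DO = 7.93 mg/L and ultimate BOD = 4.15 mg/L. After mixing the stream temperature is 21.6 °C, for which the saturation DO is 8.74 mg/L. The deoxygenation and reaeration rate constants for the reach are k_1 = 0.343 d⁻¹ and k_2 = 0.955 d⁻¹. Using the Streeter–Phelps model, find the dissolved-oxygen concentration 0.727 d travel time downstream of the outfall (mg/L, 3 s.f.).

Mixed DO = (25.2×7.93 + 4.74×1.29)/(25.2+4.74) = 206.0/29.94 = 6.879 mg/L.
Mixed L₀ = (25.2×4.15 + 4.74×186)/(29.94) = 986.2/29.94 = 32.94 mg/L.
Initial deficit D₀ = C_s − DO₀ = 8.74 − 6.879 = 1.861 mg/L.
D(0.727) = [0.343×32.94/(0.955−0.343)](e^(−0.343×0.727) − e^(−0.955×0.727)) + 1.861 e^(−0.955×0.727)
= 18.46 × (0.7793 − 0.4994) + 1.861 × 0.4994 = 6.096 mg/L.
DO = 8.74 − 6.096 = 2.644 mg/L.

DO ≈ 2.64 mg/L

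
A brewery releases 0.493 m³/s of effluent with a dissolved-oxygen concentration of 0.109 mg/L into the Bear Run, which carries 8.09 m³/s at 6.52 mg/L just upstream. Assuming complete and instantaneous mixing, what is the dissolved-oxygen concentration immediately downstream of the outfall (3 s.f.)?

Flow-weighted mixing: C = (Q_r C_r + Q_w C_w)/(Q_r + Q_w)
= (8.09×6.52 + 0.493×0.109)/(8.09 + 0.493) = 52.80/8.583 = 6.152 mg/L.

6.15 mg/L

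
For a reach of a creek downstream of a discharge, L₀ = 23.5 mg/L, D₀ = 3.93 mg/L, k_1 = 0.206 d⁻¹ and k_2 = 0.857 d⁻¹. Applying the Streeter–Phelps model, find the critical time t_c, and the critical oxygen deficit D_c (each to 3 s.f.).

t_c ≈ 1.03 d; D_c ≈ 4.56 mg/L

t_c = [1/(k_2−k_1)] ln[(k_2/k_1)(1 − D₀(k_2−k_1)/(k_1 L₀))]
= [1/(0.857−0.206)] ln[(0.857/0.206)(1 − 3.93×0.6510/(0.206×23.5))]
= (1/0.6510) ln[4.160 × 0.4715] = 1.536 × ln(1.962) = 1.536 × 0.6737 = 1.035 d.
D_c = (k_1/k_2) L₀ e^(−k_1 t_c) = (0.206/0.857) × 23.5 × e^(−0.206×1.035) = 0.2404 × 23.5 × 0.8080 = 4.564 mg/L.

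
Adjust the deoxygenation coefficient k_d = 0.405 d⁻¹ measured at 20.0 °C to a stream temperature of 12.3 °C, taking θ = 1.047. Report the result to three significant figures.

k_d(T₂) = k_d(T₁) · θ^(T₂−T₁) = 0.405 × 1.047^(12.3−20.0)
= 0.405 × 1.047^-7.70 = 0.405 × 0.7021 = 0.2844 d⁻¹.

k_d ≈ 0.284 d⁻¹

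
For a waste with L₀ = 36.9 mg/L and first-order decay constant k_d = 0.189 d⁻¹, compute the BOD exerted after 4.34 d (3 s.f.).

y ≈ 20.7 mg/L

y_t = L₀(1 − e^(−k_d t)) = 36.9 × (1 − e^(−0.189×4.34))
= 36.9 × (1 − 0.4403) = 36.9 × 0.5597 = 20.65 mg/L.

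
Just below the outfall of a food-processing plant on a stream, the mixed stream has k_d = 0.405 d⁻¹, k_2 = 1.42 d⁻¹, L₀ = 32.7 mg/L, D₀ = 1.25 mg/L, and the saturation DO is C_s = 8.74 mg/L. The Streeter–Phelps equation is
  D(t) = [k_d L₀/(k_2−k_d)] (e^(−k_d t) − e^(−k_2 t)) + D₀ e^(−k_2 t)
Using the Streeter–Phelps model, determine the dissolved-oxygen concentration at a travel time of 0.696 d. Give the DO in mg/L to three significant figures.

DO ≈ 3.29 mg/L

k_d L₀/(k_2−k_d) = 0.405×32.7/(1.42−0.405) = 13.24/1.015 = 13.05 mg/L.
e^(−k_d t) = e^(−0.405×0.6960) = 0.7544; e^(−k_2 t) = e^(−1.42×0.6960) = 0.3722.
D = 13.05 × (0.7544 − 0.3722) + 1.25 × 0.3722 = 4.986 + 0.4653 = 5.452 mg/L.
DO = C_s − D = 8.74 − 5.452 = 3.288 mg/L.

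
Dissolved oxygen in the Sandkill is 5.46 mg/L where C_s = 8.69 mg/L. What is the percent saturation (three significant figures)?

62.8 % saturation

% saturation = C/C_s × 100 = 5.46/8.69 × 100 = 62.8 %.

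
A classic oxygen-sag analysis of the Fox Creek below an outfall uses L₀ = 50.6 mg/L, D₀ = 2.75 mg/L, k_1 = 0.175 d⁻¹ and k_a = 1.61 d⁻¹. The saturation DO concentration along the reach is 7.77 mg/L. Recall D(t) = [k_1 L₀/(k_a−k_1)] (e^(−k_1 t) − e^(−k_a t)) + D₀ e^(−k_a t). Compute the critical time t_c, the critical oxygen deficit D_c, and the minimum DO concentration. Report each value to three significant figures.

t_c ≈ 1.14 d; D_c ≈ 4.51 mg/L; min DO ≈ 3.26 mg/L

t_c = [1/(k_a−k_1)] ln[(k_a/k_1)(1 − D₀(k_a−k_1)/(k_1 L₀))]
= [1/(1.61−0.175)] ln[(1.61/0.175)(1 − 2.75×1.435/(0.175×50.6))]
= (1/1.435) ln[9.200 × 0.5543] = 0.6969 × ln(5.100) = 0.6969 × 1.629 = 1.135 d.
D_c = (k_1/k_a) L₀ e^(−k_1 t_c) = (0.175/1.61) × 50.6 × e^(−0.175×1.135) = 0.1087 × 50.6 × 0.8198 = 4.509 mg/L.
Minimum DO = C_s − D_c = 7.77 − 4.509 = 3.261 mg/L.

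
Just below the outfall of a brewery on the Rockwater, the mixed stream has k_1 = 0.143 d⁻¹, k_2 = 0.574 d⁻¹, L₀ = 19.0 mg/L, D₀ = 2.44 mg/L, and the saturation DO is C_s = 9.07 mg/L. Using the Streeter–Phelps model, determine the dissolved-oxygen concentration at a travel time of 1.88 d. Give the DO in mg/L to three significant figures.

k_1 L₀/(k_2−k_1) = 0.143×19.0/(0.574−0.143) = 2.717/0.4310 = 6.304 mg/L.
e^(−k_1 t) = e^(−0.143×1.880) = 0.7643; e^(−k_2 t) = e^(−0.574×1.880) = 0.3399.
D = 6.304 × (0.7643 − 0.3399) + 2.44 × 0.3399 = 2.675 + 0.8293 = 3.505 mg/L.
DO = C_s − D = 9.07 − 3.505 = 5.565 mg/L.

DO ≈ 5.57 mg/L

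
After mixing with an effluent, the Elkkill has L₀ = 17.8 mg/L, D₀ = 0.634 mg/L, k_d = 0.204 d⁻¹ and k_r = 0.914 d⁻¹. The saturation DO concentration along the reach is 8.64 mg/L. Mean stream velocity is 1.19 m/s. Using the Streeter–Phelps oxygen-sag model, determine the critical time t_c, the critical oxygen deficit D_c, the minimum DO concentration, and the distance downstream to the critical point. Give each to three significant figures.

t_c = [1/(k_r−k_d)] ln[(k_r/k_d)(1 − D₀(k_r−k_d)/(k_d L₀))]
= [1/(0.914−0.204)] ln[(0.914/0.204)(1 − 0.634×0.7100/(0.204×17.8))]
= (1/0.7100) ln[4.480 × 0.8760] = 1.408 × ln(3.925) = 1.408 × 1.367 = 1.926 d.
L(t_c) = L₀ e^(−k_d t_c) = 17.8 × 0.6751 = 12.02 mg/L, and at the critical point k_r D_c = k_d L, so D_c = (0.204/0.914) × 12.02 = 2.682 mg/L.
Minimum DO = C_s − D_c = 8.64 − 2.682 = 5.958 mg/L.
x_c = v t_c = 1.19 m/s × 1.926 d × 86400 s/d = 198000 m ≈ 198 km.

t_c ≈ 1.93 d; D_c ≈ 2.68 mg/L; min DO ≈ 5.96 mg/L; x_c ≈ 198 km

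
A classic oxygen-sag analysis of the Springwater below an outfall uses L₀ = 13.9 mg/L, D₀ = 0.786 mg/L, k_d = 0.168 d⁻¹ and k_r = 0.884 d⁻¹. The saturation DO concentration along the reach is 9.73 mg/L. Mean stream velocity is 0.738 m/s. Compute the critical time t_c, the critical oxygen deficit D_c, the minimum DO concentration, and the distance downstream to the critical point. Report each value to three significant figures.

At the critical point dD/dt = 0, so k_d L₀ e^(−k_d t) = k_r D. Substituting D(t) from the Streeter–Phelps equation and solving for t gives
t_c = ln[(k_r/k_d)(1 − D₀(k_r−k_d)/(k_d L₀))] / (k_r−k_d).
Here k_r−k_d = 0.7160 d⁻¹ and 1 − D₀(k_r−k_d)/(k_d L₀) = 1 − 0.786×0.7160/(0.168×13.9) = 0.7590, so
t_c = ln(5.262 × 0.7590) / 0.7160 = 1.385 / 0.7160 = 1.934 d.
D_c = (k_d/k_r) L₀ e^(−k_d t_c) = (0.168/0.884) × 13.9 × e^(−0.168×1.934) = 0.1900 × 13.9 × 0.7226 = 1.909 mg/L.
Minimum DO = C_s − D_c = 9.73 − 1.909 = 7.821 mg/L.
x_c = v t_c = 0.738 m/s × 1.934 d × 86400 s/d = 123300 m ≈ 123 km.

t_c ≈ 1.93 d; D_c ≈ 1.91 mg/L; min DO ≈ 7.82 mg/L; x_c ≈ 123 km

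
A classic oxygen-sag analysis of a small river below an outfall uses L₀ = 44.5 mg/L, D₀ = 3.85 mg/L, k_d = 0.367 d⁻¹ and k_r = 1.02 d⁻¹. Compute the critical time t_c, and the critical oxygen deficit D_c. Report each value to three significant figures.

t_c ≈ 1.31 d; D_c ≈ 9.90 mg/L

At the critical point dD/dt = 0, so k_d L₀ e^(−k_d t) = k_r D. Substituting D(t) from the Streeter–Phelps equation and solving for t gives
t_c = ln[(k_r/k_d)(1 − D₀(k_r−k_d)/(k_d L₀))] / (k_r−k_d).
Here k_r−k_d = 0.6530 d⁻¹ and 1 − D₀(k_r−k_d)/(k_d L₀) = 1 − 3.85×0.6530/(0.367×44.5) = 0.8461, so
t_c = ln(2.779 × 0.8461) / 0.6530 = 0.8550 / 0.6530 = 1.309 d.
D_c = (k_d/k_r) L₀ e^(−k_d t_c) = (0.367/1.02) × 44.5 × e^(−0.367×1.309) = 0.3598 × 44.5 × 0.6184 = 9.902 mg/L.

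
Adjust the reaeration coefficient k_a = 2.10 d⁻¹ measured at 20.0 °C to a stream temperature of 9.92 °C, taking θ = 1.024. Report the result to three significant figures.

k_a(T₂) = k_a(T₁) · θ^(T₂−T₁) = 2.10 × 1.024^(9.92−20.0)
= 2.10 × 1.024^-10.1 = 2.10 × 0.7874 = 1.653 d⁻¹.

k_a ≈ 1.65 d⁻¹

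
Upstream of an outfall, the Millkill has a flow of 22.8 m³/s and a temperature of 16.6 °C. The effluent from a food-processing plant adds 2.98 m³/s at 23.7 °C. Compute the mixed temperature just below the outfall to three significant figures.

Flow-weighted mixing: C = (Q_r C_r + Q_w C_w)/(Q_r + Q_w)
= (22.8×16.6 + 2.98×23.7)/(22.8 + 2.98) = 449.1/25.78 = 17.42 °C.

17.4 °C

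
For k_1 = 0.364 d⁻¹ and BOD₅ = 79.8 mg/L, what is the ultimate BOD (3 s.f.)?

BOD₅ = L₀(1 − e^(−5k_1)) ⇒ L₀ = BOD₅ / (1 − e^(−5×0.364))
= 79.8 / (1 − 0.1620) = 79.8 / 0.8380 = 95.23 mg/L.

L₀ ≈ 95.2 mg/L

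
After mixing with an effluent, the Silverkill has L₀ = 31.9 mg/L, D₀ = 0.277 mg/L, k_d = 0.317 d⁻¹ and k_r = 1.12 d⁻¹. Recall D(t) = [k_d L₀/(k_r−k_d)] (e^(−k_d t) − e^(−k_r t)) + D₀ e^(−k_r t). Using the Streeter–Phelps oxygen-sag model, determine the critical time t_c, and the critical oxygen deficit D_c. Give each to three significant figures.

t_c ≈ 1.54 d; D_c ≈ 5.53 mg/L

With k_r/k_d = 3.533 and 1 − D₀(k_r−k_d)/(k_d L₀) = 0.9780,
t_c = ln(3.533 × 0.9780) / (1.12 − 0.317) = ln(3.455) / 0.8030 = 1.240/0.8030 = 1.544 d.
L(t_c) = L₀ e^(−k_d t_c) = 31.9 × 0.6129 = 19.55 mg/L, and at the critical point k_r D_c = k_d L, so D_c = (0.317/1.12) × 19.55 = 5.534 mg/L.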